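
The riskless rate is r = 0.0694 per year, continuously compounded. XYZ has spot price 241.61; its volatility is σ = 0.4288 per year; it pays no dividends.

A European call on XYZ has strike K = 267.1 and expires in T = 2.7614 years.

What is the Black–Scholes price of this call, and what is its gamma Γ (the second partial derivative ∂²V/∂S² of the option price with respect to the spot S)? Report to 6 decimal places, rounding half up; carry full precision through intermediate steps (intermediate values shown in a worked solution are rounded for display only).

price = 75.371956
Γ = 0.002061

σ√T = 0.4288·√2.7614 = 0.712557
d₁ = (ln(S/K) + (r+σ²/2)T) / (σ√T) = (ln(241.61/267.1) + (0.0694+0.4288²/2)·2.7614) / 0.712557 = (-0.100298 + 0.445510) / 0.712557 = 0.484469
d₂ = d₁ − σ√T = 0.484469 − 0.712557 = -0.228088
e^{−rT} = 0.825603
N(d₁) = 0.685973,  N(d₂) = 0.409789
Call price V = S·N(d₁) − K·e^{−rT}·N(d₂) = 165.738025 − 90.366070 = 75.371956
φ(d₁) = (1/√(2π))·e^{−d₁²/2} = 0.354767
Γ = φ(d₁) / (S·σ·√T) = 0.002061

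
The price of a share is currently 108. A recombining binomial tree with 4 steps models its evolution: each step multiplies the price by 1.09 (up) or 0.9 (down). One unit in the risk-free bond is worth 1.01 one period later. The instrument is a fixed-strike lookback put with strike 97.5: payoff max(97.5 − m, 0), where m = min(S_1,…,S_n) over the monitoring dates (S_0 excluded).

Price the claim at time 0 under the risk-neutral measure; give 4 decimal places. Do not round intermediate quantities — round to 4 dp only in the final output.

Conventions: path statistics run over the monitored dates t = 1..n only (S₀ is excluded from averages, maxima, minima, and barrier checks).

price = 3.8976

Risk-neutral up-probability p* = (R−d)/(u−d) = (1.01−0.9)/(1.09−0.9) = 0.5789; the claim prices as the p*-weighted sum of path payoffs discounted by R^4.
Enumerate all 2^4 = 16 price paths (U = up ×1.09, D = down ×0.9); each path with k up-moves has probability p*^k·(1−p*)^(4−k).
DDDD: m=70.8588, payoff=26.6412, prob=0.031430
UDDD: m=85.8179, payoff=11.6821, prob=0.043216
DUDD: m=85.8179, payoff=11.6821, prob=0.043216
UUDD: m=103.9350, payoff=0.0000, prob=0.059423
DDUD: m=85.8179, payoff=11.6821, prob=0.043216
UDUD: m=103.9350, payoff=0.0000, prob=0.059423
DUUD: m=97.2000, payoff=0.3000, prob=0.059423
UUUD: m=117.7200, payoff=0.0000, prob=0.081706
DDDU: m=78.7320, payoff=18.7680, prob=0.043216
UDDU: m=95.3532, payoff=2.1468, prob=0.059423
DUDU: m=95.3532, payoff=2.1468, prob=0.059423
UUDU: m=115.4833, payoff=0.0000, prob=0.081706
DDUU: m=87.4800, payoff=10.0200, prob=0.059423
UDUU: m=105.9480, payoff=0.0000, prob=0.081706
DUUU: m=97.2000, payoff=0.3000, prob=0.081706
UUUU: m=117.7200, payoff=0.0000, prob=0.112346
Price = Σ prob·payoff / R^4 = 4.055885 / 1.040604 = 3.8976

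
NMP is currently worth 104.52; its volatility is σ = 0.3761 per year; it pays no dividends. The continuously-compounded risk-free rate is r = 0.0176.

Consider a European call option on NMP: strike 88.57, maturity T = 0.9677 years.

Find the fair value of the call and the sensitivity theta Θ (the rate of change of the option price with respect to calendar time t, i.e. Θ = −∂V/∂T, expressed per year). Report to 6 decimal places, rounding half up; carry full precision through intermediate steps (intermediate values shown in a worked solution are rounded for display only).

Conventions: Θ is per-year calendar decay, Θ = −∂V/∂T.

σ√T = 0.3761·√0.9677 = 0.369976
d₁ = (ln(S/K) + (r+σ²/2)T) / (σ√T) = (ln(104.52/88.57) + (0.0176+0.3761²/2)·0.9677) / 0.369976 = (0.165585 + 0.085473) / 0.369976 = 0.678579
d₂ = d₁ − σ√T = 0.678579 − 0.369976 = 0.308603
e^{−rT} = 0.983113
N(d₁) = 0.751298,  N(d₂) = 0.621188
Call price V = S·N(d₁) − K·e^{−rT}·N(d₂) = 78.525624 − 54.089512 = 24.436112
φ(d₁) = (1/√(2π))·e^{−d₁²/2} = 0.316899
Θ = −S·φ(d₁)·σ/(2√T) − r·K·e^{−rT}·N(d₂) = −6.331737 − 0.951975 = -7.283712

price = 24.436112
Θ = -7.283712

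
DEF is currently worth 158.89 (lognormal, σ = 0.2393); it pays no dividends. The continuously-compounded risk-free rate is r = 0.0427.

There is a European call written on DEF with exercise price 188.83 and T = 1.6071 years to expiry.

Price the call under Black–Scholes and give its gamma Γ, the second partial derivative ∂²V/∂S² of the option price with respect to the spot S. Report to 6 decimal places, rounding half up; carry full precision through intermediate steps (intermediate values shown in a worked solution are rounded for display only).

price = 12.663621
Γ = 0.008127

σ√T = 0.2393·√1.6071 = 0.303364
d₁ = (ln(S/K) + (r+σ²/2)T) / (σ√T) = (ln(158.89/188.83) + (0.0427+0.2393²/2)·1.6071) / 0.303364 = (-0.172635 + 0.114638) / 0.303364 = -0.191179
d₂ = d₁ − σ√T = -0.191179 − 0.303364 = -0.494543
e^{−rT} = 0.933678
N(d₁) = 0.424193,  N(d₂) = 0.310461
Call price V = S·N(d₁) − K·e^{−rT}·N(d₂) = 67.399952 − 54.736332 = 12.663621
φ(d₁) = (1/√(2π))·e^{−d₁²/2} = 0.391718
Γ = φ(d₁) / (S·σ·√T) = 0.008127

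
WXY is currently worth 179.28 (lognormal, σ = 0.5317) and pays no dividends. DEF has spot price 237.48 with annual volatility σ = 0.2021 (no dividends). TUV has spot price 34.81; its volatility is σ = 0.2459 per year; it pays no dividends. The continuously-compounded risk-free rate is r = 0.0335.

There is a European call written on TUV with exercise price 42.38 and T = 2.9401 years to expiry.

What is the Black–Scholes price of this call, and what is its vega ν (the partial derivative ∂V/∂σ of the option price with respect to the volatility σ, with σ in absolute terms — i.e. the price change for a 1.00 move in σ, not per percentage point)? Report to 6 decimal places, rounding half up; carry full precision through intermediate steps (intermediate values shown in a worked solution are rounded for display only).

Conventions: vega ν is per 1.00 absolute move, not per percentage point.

price = 4.477675
ν = 23.806056

σ√T = 0.2459·√2.9401 = 0.421638
d₁ = (ln(S/K) + (r+σ²/2)T) / (σ√T) = (ln(34.81/42.38) + (0.0335+0.2459²/2)·2.9401) / 0.421638 = (-0.196772 + 0.187383) / 0.421638 = -0.022269
d₂ = d₁ − σ√T = -0.022269 − 0.421638 = -0.443906
e^{−rT} = 0.906202
N(d₁) = 0.491117,  N(d₂) = 0.328555
Call price V = S·N(d₁) − K·e^{−rT}·N(d₂) = 17.095778 − 12.618103 = 4.477675
φ(d₁) = (1/√(2π))·e^{−d₁²/2} = 0.398843
ν = S·φ(d₁)·√T = 23.806056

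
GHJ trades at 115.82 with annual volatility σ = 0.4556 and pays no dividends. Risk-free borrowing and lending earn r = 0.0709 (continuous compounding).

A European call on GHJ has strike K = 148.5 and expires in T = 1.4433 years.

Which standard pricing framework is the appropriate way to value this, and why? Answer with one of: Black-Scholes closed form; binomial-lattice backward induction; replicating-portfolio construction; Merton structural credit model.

framework: Black-Scholes closed form

Key observation: with GHJ following a GBM at constant σ and r, the European call struck at 148.5 prices in closed form — nothing here needs a stepwise model or a balance sheet.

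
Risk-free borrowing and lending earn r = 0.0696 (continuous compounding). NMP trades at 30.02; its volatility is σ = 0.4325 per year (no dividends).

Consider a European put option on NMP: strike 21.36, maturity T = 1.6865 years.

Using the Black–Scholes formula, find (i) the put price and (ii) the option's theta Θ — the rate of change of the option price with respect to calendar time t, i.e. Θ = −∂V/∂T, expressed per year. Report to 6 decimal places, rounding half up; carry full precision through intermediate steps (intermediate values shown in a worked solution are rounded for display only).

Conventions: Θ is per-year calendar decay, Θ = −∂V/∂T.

σ√T = 0.4325·√1.6865 = 0.561667
d₁ = (ln(S/K) + (r+σ²/2)T) / (σ√T) = (ln(30.02/21.36) + (0.0696+0.4325²/2)·1.6865) / 0.561667 = (0.340344 + 0.275116) / 0.561667 = 1.095772
d₂ = d₁ − σ√T = 1.095772 − 0.561667 = 0.534104
e^{−rT} = 0.889247
N(−d₁) = 0.136589,  N(−d₂) = 0.296635
Put price V = K·e^{−rT}·N(−d₂) − S·N(−d₁) = 5.634372 − 4.100412 = 1.533960
φ(d₁) = (1/√(2π))·e^{−d₁²/2} = 0.218866
Θ = −S·φ(d₁)·σ/(2√T) + r·K·e^{−rT}·N(−d₂) = −1.094086 + 0.392152 = -0.701934

price = 1.533960
Θ = -0.701934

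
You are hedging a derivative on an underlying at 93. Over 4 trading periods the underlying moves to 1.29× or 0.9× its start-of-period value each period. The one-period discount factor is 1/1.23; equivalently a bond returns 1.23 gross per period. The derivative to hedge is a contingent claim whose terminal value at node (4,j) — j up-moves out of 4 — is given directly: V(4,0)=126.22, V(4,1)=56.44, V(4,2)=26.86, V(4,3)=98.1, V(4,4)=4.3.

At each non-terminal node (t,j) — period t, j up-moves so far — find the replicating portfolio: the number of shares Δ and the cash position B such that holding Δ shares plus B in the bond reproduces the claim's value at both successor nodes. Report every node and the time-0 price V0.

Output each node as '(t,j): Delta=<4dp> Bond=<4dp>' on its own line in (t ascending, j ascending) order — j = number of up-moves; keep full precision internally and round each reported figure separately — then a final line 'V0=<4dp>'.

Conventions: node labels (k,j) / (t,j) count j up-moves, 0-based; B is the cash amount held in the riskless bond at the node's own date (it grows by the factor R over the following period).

The replicating-portfolio and risk-neutral prices coincide; use p* = (1.23−0.9)/(1.29−0.9) = 0.8462 for the latter.
Payoffs at expiry: V(4,0)=126.2200, V(4,1)=56.4400, V(4,2)=26.8600, V(4,3)=98.1000, V(4,4)=4.3000
(3,0): S=67.7970. Δ = (V_up−V_dn)/(S_up−S_dn) = (56.4400−126.2200)/(87.4581−61.0173) = -2.6391. V = [p*·56.4400 + (1−p*)·126.2200]/1.23 = 54.6141. B = V − Δ·S = 233.5372.
(3,1): S=97.1757. Δ = (V_up−V_dn)/(S_up−S_dn) = (26.8600−56.4400)/(125.3567−87.4581) = -0.7805. V = [p*·26.8600 + (1−p*)·56.4400]/1.23 = 25.5372. B = V − Δ·S = 101.3834.
(3,2): S=139.2852. Δ = (V_up−V_dn)/(S_up−S_dn) = (98.1000−26.8600)/(179.6779−125.3567) = 1.3115. V = [p*·98.1000 + (1−p*)·26.8600]/1.23 = 70.8455. B = V − Δ·S = -111.8211.
(3,3): S=199.6421. Δ = (V_up−V_dn)/(S_up−S_dn) = (4.3000−98.1000)/(257.5383−179.6779) = -1.2047. V = [p*·4.3000 + (1−p*)·98.1000]/1.23 = 15.2283. B = V − Δ·S = 255.7411.
(2,0): S=75.3300. Δ = (V_up−V_dn)/(S_up−S_dn) = (25.5372−54.6141)/(97.1757−67.7970) = -0.9897. V = [p*·25.5372 + (1−p*)·54.6141]/1.23 = 24.3988. B = V − Δ·S = 98.9551.
(2,1): S=107.9730. Δ = (V_up−V_dn)/(S_up−S_dn) = (70.8455−25.5372)/(139.2852−97.1757) = 1.0760. V = [p*·70.8455 + (1−p*)·25.5372]/1.23 = 51.9309. B = V − Δ·S = -64.2443.
(2,2): S=154.7613. Δ = (V_up−V_dn)/(S_up−S_dn) = (15.2283−70.8455)/(199.6421−139.2852) = -0.9215. V = [p*·15.2283 + (1−p*)·70.8455]/1.23 = 19.3372. B = V − Δ·S = 161.9456.
(1,0): S=83.7000. Δ = (V_up−V_dn)/(S_up−S_dn) = (51.9309−24.3988)/(107.9730−75.3300) = 0.8434. V = [p*·51.9309 + (1−p*)·24.3988]/1.23 = 38.7766. B = V − Δ·S = -31.8184.
(1,1): S=119.9700. Δ = (V_up−V_dn)/(S_up−S_dn) = (19.3372−51.9309)/(154.7613−107.9730) = -0.6966. V = [p*·19.3372 + (1−p*)·51.9309]/1.23 = 19.7981. B = V − Δ·S = 103.3717.
(0,0): S=93.0000. Δ = (V_up−V_dn)/(S_up−S_dn) = (19.7981−38.7766)/(119.9700−83.7000) = -0.5233. V = [p*·19.7981 + (1−p*)·38.7766]/1.23 = 18.4698. B = V − Δ·S = 67.1327.
Verification: the root portfolio costs Δ(0,0)·S0 + B(0,0) = 18.4698, matching V0.

(0,0): Delta=-0.5233 Bond=67.1327
(1,0): Delta=0.8434 Bond=-31.8184
(1,1): Delta=-0.6966 Bond=103.3717
(2,0): Delta=-0.9897 Bond=98.9551
(2,1): Delta=1.0760 Bond=-64.2443
(2,2): Delta=-0.9215 Bond=161.9456
(3,0): Delta=-2.6391 Bond=233.5372
(3,1): Delta=-0.7805 Bond=101.3834
(3,2): Delta=1.3115 Bond=-111.8211
(3,3): Delta=-1.2047 Bond=255.7411
V0=18.4698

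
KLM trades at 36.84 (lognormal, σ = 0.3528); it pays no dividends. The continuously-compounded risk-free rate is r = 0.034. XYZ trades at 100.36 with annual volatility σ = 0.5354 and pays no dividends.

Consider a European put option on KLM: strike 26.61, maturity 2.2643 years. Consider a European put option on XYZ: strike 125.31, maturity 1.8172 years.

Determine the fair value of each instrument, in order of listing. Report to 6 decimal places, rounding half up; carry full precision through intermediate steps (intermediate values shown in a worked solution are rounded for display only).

[KLM put K=26.61]
σ√T = 0.3528·√2.2643 = 0.530879
d₁ = (ln(S/K) + (r+σ²/2)T) / (σ√T) = (ln(36.84/26.61) + (0.034+0.3528²/2)·2.2643) / 0.530879 = (0.325297 + 0.217902) / 0.530879 = 1.023208
d₂ = d₁ − σ√T = 1.023208 − 0.530879 = 0.492329
e^{−rT} = 0.925903
N(−d₁) = 0.153105,  N(−d₂) = 0.311243
price = K·e^{−rT}·N(−d₂) − S·N(−d₁) = 7.668500 − 5.640380 = 2.028119
[XYZ put K=125.31]
σ√T = 0.5354·√1.8172 = 0.721738
d₁ = (ln(S/K) + (r+σ²/2)T) / (σ√T) = (ln(100.36/125.31) + (0.034+0.5354²/2)·1.8172) / 0.721738 = (-0.222027 + 0.322238) / 0.721738 = 0.138847
d₂ = d₁ − σ√T = 0.138847 − 0.721738 = -0.582892
e^{−rT} = 0.940085
N(−d₁) = 0.444786,  N(−d₂) = 0.720017
price = K·e^{−rT}·N(−d₂) − S·N(−d₁) = 84.819481 − 44.638691 = 40.180790

price(KLM put K=26.61) = 2.028119
price(XYZ put K=125.31) = 40.180790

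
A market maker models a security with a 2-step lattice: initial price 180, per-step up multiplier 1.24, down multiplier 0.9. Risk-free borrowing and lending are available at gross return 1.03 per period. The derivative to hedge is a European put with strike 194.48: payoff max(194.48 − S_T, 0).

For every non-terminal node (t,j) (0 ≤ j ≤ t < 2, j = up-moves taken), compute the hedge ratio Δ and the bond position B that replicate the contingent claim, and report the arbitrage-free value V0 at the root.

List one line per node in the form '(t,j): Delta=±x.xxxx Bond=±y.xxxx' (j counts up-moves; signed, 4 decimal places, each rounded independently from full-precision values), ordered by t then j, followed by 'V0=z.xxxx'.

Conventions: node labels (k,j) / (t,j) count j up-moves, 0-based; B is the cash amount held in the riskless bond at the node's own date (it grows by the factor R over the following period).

The replicating-portfolio and risk-neutral prices coincide; use p* = (1.03−0.9)/(1.24−0.9) = 0.3824 for the latter.
Payoffs at expiry: V(2,0)=48.6800, V(2,1)=0.0000, V(2,2)=0.0000
(1,0): S=162.0000. Δ = (V_up−V_dn)/(S_up−S_dn) = (0.0000−48.6800)/(200.8800−145.8000) = -0.8838. V = [p*·0.0000 + (1−p*)·48.6800]/1.03 = 29.1913. B = V − Δ·S = 172.3678.
(1,1): S=223.2000. Δ = (V_up−V_dn)/(S_up−S_dn) = (0.0000−0.0000)/(276.7680−200.8800) = 0.0000. V = [p*·0.0000 + (1−p*)·0.0000]/1.03 = 0.0000. B = V − Δ·S = 0.0000.
(0,0): S=180.0000. Δ = (V_up−V_dn)/(S_up−S_dn) = (0.0000−29.1913)/(223.2000−162.0000) = -0.4770. V = [p*·0.0000 + (1−p*)·29.1913]/1.03 = 17.5048. B = V − Δ·S = 103.3616.
As a check, the time-0 holding Δ(0,0)·S0 + B(0,0) comes to 17.5048 — exactly V0.

(0,0): Delta=-0.4770 Bond=103.3616
(1,0): Delta=-0.8838 Bond=172.3678
(1,1): Delta=0.0000 Bond=0.0000
V0=17.5048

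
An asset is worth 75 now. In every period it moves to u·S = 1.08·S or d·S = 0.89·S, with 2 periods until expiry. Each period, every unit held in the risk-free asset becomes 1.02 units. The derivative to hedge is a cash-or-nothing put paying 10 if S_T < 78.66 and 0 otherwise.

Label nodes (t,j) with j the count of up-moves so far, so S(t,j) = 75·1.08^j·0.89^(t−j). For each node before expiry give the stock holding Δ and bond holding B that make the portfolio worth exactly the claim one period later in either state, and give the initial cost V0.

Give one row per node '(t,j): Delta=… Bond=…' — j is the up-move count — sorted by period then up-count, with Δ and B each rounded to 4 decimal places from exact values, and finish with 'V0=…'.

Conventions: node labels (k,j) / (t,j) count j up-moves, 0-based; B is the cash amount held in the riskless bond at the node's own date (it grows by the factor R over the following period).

The replicating-portfolio and risk-neutral prices coincide; use p* = (1.02−0.89)/(1.08−0.89) = 0.6842 for the latter.
Payoffs at expiry: V(2,0)=10.0000, V(2,1)=10.0000, V(2,2)=0.0000
  t=1,j=0: stock 66.7500 → up 72.0900 (V=10.0000), down 59.4075 (V=10.0000). Price 9.8039; hedge Δ=0.0000, bond B=9.8039.
  t=1,j=1: stock 81.0000 → up 87.4800 (V=0.0000), down 72.0900 (V=10.0000). Price 3.0960; hedge Δ=-0.6498, bond B=55.7276.
  t=0,j=0: stock 75.0000 → up 81.0000 (V=3.0960), down 66.7500 (V=9.8039). Price 5.1120; hedge Δ=-0.4707, bond B=40.4170.
Check: Δ(0,0)·S0 + B(0,0) = 5.1120 = V0.

(0,0): Delta=-0.4707 Bond=40.4170
(1,0): Delta=0.0000 Bond=9.8039
(1,1): Delta=-0.6498 Bond=55.7276
V0=5.1120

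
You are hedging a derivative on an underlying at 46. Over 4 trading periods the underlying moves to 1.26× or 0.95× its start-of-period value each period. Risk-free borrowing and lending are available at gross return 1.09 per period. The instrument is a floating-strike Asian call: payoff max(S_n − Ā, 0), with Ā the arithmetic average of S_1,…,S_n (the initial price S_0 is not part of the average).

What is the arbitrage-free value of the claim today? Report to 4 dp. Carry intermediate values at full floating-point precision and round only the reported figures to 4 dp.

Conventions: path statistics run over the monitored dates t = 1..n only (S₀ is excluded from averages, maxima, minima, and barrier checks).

Set p* = 0.4516 (from d < R < u); the path-dependent value is the discounted p*-expectation over all price paths.
Enumerate all 2^4 = 16 price paths (U = up ×1.26, D = down ×0.95); each path with k up-moves has probability p*^k·(1−p*)^(4−k).
DDDD: Ā=40.5304, payoff=0.0000, prob=0.090438
UDDD: Ā=53.7561, payoff=0.0000, prob=0.074478
DUDD: Ā=50.1911, payoff=0.0000, prob=0.074478
UUDD: Ā=66.5692, payoff=0.0000, prob=0.061335
DDUD: Ā=46.8043, payoff=2.8891, prob=0.074478
UDUD: Ā=62.0773, payoff=3.8319, prob=0.061335
DUUD: Ā=58.5123, payoff=7.3969, prob=0.061335
UUUD: Ā=77.6058, payoff=9.8106, prob=0.050511
DDDU: Ā=43.5869, payoff=6.1065, prob=0.074478
UDDU: Ā=57.8100, payoff=8.0992, prob=0.061335
DUDU: Ā=54.2450, payoff=11.6642, prob=0.061335
UUDU: Ā=71.9460, payoff=15.4704, prob=0.050511
DDUU: Ā=50.8583, payoff=15.0509, prob=0.061335
UDUU: Ā=67.4541, payoff=19.9623, prob=0.050511
DUUU: Ā=63.8891, payoff=23.5273, prob=0.050511
UUUU: Ā=84.7372, payoff=31.2046, prob=0.041597
Price = Σ prob·payoff / R^4 = 8.265723 / 1.411582 = 5.8556

price = 5.8556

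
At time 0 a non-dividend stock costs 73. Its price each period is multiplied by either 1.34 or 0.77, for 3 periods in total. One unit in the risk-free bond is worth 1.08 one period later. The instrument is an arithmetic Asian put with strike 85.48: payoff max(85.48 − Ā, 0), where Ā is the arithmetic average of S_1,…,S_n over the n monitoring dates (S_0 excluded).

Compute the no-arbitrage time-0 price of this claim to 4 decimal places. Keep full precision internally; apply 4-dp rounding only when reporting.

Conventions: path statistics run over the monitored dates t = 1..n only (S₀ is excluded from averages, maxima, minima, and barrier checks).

Risk-neutral up-probability p* = (R−d)/(u−d) = (1.08−0.77)/(1.34−0.77) = 0.5439; the claim prices as the p*-weighted sum of path payoffs discounted by R^3.
Enumerate all 2^3 = 8 price paths (U = up ×1.34, D = down ×0.77); each path with k up-moves has probability p*^k·(1−p*)^(3−k).
DDD: Ā=44.2729, payoff=41.2071, prob=0.094906
UDD: Ā=77.0463, payoff=8.4337, prob=0.113158
DUD: Ā=63.1763, payoff=22.3037, prob=0.113158
UUD: Ā=109.9432, payoff=0.0000, prob=0.134919
DDU: Ā=52.4964, payoff=32.9836, prob=0.113158
UDU: Ā=91.3574, payoff=0.0000, prob=0.134919
DUU: Ā=77.4874, payoff=7.9926, prob=0.134919
UUU: Ā=134.8481, payoff=0.0000, prob=0.160865
Price = Σ prob·payoff / R^3 = 12.199697 / 1.259712 = 9.6845

price = 9.6845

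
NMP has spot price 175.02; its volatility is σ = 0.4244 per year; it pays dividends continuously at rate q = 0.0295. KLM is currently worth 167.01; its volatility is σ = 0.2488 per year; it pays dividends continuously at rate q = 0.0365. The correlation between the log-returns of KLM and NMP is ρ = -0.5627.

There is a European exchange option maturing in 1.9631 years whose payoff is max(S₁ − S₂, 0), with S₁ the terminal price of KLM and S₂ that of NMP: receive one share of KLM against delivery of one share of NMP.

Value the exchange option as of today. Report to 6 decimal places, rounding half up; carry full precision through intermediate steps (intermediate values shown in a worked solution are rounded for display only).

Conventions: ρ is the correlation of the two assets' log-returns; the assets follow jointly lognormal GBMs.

σ_eff = √(σ₁² + σ₂² − 2ρσ₁σ₂) = √(0.2488² + 0.4244² − 2·-0.5627·0.2488·0.4244) = 0.600707
d₁ = (ln(S₁/S₂) + (q₂ − q₁ + σ_eff²/2)T) / (σ_eff√T) = (ln(167.01/175.02) + (0.0295 − 0.0365 + 0.180424)·1.9631) / 0.841654 = 0.348840
d₂ = d₁ − σ_eff√T = 0.348840 − 0.841654 = -0.492814
N(d₁) = 0.636395,  N(d₂) = 0.311072
V = S₁·e^{−q₁T}·N(d₁) − S₂·e^{−q₂T}·N(d₂) = 98.935206 − 51.380446 = 47.554760
Key observation: r never enters — measured in units of NMP, the claim is a call on S₁/S₂ struck at 1, so only the dividend yields and σ_eff matter.

exchange price = 47.554760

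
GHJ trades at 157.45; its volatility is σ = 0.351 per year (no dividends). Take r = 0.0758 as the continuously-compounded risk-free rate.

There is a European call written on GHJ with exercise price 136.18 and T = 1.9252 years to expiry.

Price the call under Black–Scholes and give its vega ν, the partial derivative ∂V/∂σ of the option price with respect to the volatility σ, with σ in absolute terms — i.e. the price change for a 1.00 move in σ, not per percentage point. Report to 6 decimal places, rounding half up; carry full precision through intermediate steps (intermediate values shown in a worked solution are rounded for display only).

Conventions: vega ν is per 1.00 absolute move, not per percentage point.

price = 50.808782
ν = 61.186100

σ√T = 0.351·√1.9252 = 0.487018
d₁ = (ln(S/K) + (r+σ²/2)T) / (σ√T) = (ln(157.45/136.18) + (0.0758+0.351²/2)·1.9252) / 0.487018 = (0.145130 + 0.264523) / 0.487018 = 0.841147
d₂ = d₁ − σ√T = 0.841147 − 0.487018 = 0.354129
e^{−rT} = 0.864218
N(d₁) = 0.799867,  N(d₂) = 0.638379
Call price V = S·N(d₁) − K·e^{−rT}·N(d₂) = 125.939100 − 75.130318 = 50.808782
φ(d₁) = (1/√(2π))·e^{−d₁²/2} = 0.280074
ν = S·φ(d₁)·√T = 61.186100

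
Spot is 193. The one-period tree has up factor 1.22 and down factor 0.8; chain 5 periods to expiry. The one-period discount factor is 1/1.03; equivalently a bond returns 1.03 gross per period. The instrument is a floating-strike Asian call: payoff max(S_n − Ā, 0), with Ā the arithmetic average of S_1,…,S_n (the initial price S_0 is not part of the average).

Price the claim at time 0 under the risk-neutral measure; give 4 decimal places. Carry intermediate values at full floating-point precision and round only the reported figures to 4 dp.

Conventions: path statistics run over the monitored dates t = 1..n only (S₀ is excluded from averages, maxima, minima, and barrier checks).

No-arbitrage gives p* = (R−d)/(u−d) = 0.5476: enumerate every path, weight its payoff by its p*-probability, and discount by R^5.
Enumerate all 2^5 = 32 price paths (U = up ×1.22, D = down ×0.8); each path with k up-moves has probability p*^k·(1−p*)^(5−k).
DDDDD: Ā=103.8062, payoff=0.0000, prob=0.018946
UDDDD: Ā=158.3045, payoff=0.0000, prob=0.022935
DUDDD: Ā=142.0925, payoff=0.0000, prob=0.022935
UUDDD: Ā=216.6910, payoff=0.0000, prob=0.027763
DDUDD: Ā=129.1229, payoff=0.0000, prob=0.022935
UDUDD: Ā=196.9124, payoff=0.0000, prob=0.027763
DUUDD: Ā=180.7004, payoff=0.0000, prob=0.027763
UUUDD: Ā=275.5681, payoff=0.0000, prob=0.033608
DDDUD: Ā=118.7472, payoff=0.0000, prob=0.022935
UDDUD: Ā=181.0895, payoff=0.0000, prob=0.027763
DUDUD: Ā=164.8775, payoff=0.0000, prob=0.027763
UUDUD: Ā=251.4381, payoff=0.0000, prob=0.033608
DDUUD: Ā=151.9079, payoff=0.0000, prob=0.027763
UDUUD: Ā=231.6595, payoff=0.0000, prob=0.033608
DUUUD: Ā=215.4475, payoff=8.8461, prob=0.033608
UUUUD: Ā=328.5574, payoff=13.4902, prob=0.040684
DDDDU: Ā=110.4466, payoff=0.0000, prob=0.022935
UDDDU: Ā=168.4311, payoff=0.0000, prob=0.027763
DUDDU: Ā=152.2191, payoff=0.0000, prob=0.027763
UUDDU: Ā=232.1342, payoff=0.0000, prob=0.033608
DDUDU: Ā=139.2495, payoff=7.8282, prob=0.027763
UDUDU: Ā=212.3555, payoff=11.9380, prob=0.033608
DUUDU: Ā=196.1435, payoff=28.1500, prob=0.033608
UUUDU: Ā=299.1189, payoff=42.9288, prob=0.040684
DDDUU: Ā=128.8739, payoff=18.2039, prob=0.027763
UDDUU: Ā=196.5326, payoff=27.7609, prob=0.033608
DUDUU: Ā=180.3206, payoff=43.9729, prob=0.033608
UUDUU: Ā=274.9889, payoff=67.0587, prob=0.040684
DDUUU: Ā=167.3510, payoff=56.9425, prob=0.033608
UDUUU: Ā=255.2103, payoff=86.8373, prob=0.040684
DUUUU: Ā=238.9983, payoff=103.0493, prob=0.040684
UUUUU: Ā=364.4724, payoff=157.1503, prob=0.049248
Price = Σ prob·payoff / R^5 = 27.180064 / 1.159274 = 23.4458

price = 23.4458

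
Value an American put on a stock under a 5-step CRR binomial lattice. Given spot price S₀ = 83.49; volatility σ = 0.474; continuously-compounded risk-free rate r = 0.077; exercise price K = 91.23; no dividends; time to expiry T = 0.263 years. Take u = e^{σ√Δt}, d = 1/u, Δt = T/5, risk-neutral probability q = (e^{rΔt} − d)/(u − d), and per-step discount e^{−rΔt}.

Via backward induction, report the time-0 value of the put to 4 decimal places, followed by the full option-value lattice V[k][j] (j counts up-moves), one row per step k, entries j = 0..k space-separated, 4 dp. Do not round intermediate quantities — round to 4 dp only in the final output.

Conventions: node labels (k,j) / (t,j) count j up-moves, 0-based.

params: Δt=0.05260 u=1.11484 d=0.89699 q=0.49148 e^(-rΔt)=0.99596
t_5 payoffs: 42.7489 30.9744 16.3403 0.0000 0.0000 0.0000
k=4: node(4,0) S=54.0487 payoff=37.1813 vs cont=36.8126 → 37.1813 [stop]  node(4,1) S=67.1753 payoff=24.0547 vs cont=23.6859 → 24.0547 [stop]  node(4,2) S=83.4900 payoff=7.7400 vs cont=8.2758 → 8.2758 [wait]  node(4,3) S=103.7670 payoff=0.0000 vs cont=0.0000 → 0.0000 [wait]  node(4,4) S=128.9686 payoff=0.0000 vs cont=0.0000 → 0.0000 [wait]
k=3: node(3,0) S=60.2556 payoff=30.9744 vs cont=30.6056 → 30.9744 [stop]  node(3,1) S=74.8897 payoff=16.3403 vs cont=16.2338 → 16.3403 [stop]  node(3,2) S=93.0779 payoff=0.0000 vs cont=4.1914 → 4.1914 [wait]  node(3,3) S=115.6835 payoff=0.0000 vs cont=0.0000 → 0.0000 [wait]
k=2: node(2,0) S=67.1753 payoff=24.0547 vs cont=23.6859 → 24.0547 [stop]  node(2,1) S=83.4900 payoff=7.7400 vs cont=10.3275 → 10.3275 [wait]  node(2,2) S=103.7670 payoff=0.0000 vs cont=2.1228 → 2.1228 [wait]
k=1: node(1,0) S=74.8897 payoff=16.3403 vs cont=17.2381 → 17.2381 [wait]  node(1,1) S=93.0779 payoff=0.0000 vs cont=6.2696 → 6.2696 [wait]
k=0: node(0,0) S=83.4900 payoff=7.7400 vs cont=11.7994 → 11.7994 [wait]

price = 11.7994
tree:
11.7994
17.2381 6.2696
24.0547 10.3275 2.1228
30.9744 16.3403 4.1914 0.0000
37.1813 24.0547 8.2758 0.0000 0.0000
42.7489 30.9744 16.3403 0.0000 0.0000 0.0000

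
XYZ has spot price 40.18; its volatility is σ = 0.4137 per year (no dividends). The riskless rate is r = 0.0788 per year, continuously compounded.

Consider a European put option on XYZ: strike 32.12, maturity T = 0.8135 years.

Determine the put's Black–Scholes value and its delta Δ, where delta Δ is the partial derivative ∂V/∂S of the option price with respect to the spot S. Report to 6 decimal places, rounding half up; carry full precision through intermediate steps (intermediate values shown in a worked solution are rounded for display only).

σ√T = 0.4137·√0.8135 = 0.373134
d₁ = (ln(S/K) + (r+σ²/2)T) / (σ√T) = (ln(40.18/32.12) + (0.0788+0.4137²/2)·0.8135) / 0.373134 = (0.223890 + 0.133718) / 0.373134 = 0.958393
d₂ = d₁ − σ√T = 0.958393 − 0.373134 = 0.585259
e^{−rT} = 0.937908
N(−d₁) = 0.168932,  N(−d₂) = 0.279187
Put price V = K·e^{−rT}·N(−d₂) − S·N(−d₁) = 8.410663 − 6.787700 = 1.622963
Δ = −N(−d₁) = -0.168932

price = 1.622963
Δ = -0.168932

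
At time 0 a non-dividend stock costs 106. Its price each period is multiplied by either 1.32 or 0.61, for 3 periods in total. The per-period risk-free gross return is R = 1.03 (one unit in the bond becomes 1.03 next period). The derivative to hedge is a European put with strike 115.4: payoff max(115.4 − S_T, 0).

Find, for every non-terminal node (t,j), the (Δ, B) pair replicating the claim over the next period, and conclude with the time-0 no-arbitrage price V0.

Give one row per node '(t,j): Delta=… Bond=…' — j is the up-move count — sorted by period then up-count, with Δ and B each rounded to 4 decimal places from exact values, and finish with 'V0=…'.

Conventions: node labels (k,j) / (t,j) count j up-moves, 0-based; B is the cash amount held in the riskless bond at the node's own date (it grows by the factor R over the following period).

(0,0): Delta=-0.4373 Bond=70.2813
(1,0): Delta=-1.0000 Bond=108.7756
(1,1): Delta=-0.2577 Bond=47.2662
(2,0): Delta=-1.0000 Bond=112.0388
(2,1): Delta=-1.0000 Bond=112.0388
(2,2): Delta=-0.0209 Bond=4.9392
V0=23.9302

Under the risk-neutral measure, an up-move has probability p* = (R−d)/(u−d) = 0.5915 and values discount at R = 1.03.
Expiry values: V(3,0)=91.3400, V(3,1)=63.3358, V(3,2)=2.7364, V(3,3)=0.0000
(2,0): S=39.4426. Δ = (V_up−V_dn)/(S_up−S_dn) = (63.3358−91.3400)/(52.0642−24.0600) = -1.0000. V = [p*·63.3358 + (1−p*)·91.3400]/1.03 = 72.5962. B = V − Δ·S = 112.0388.
(2,1): S=85.3512. Δ = (V_up−V_dn)/(S_up−S_dn) = (2.7364−63.3358)/(112.6636−52.0642) = -1.0000. V = [p*·2.7364 + (1−p*)·63.3358]/1.03 = 26.6876. B = V − Δ·S = 112.0388.
(2,2): S=184.6944. Δ = (V_up−V_dn)/(S_up−S_dn) = (0.0000−2.7364)/(243.7966−112.6636) = -0.0209. V = [p*·0.0000 + (1−p*)·2.7364]/1.03 = 1.0851. B = V − Δ·S = 4.9392.
(1,0): S=64.6600. Δ = (V_up−V_dn)/(S_up−S_dn) = (26.6876−72.5962)/(85.3512−39.4426) = -1.0000. V = [p*·26.6876 + (1−p*)·72.5962]/1.03 = 44.1156. B = V − Δ·S = 108.7756.
(1,1): S=139.9200. Δ = (V_up−V_dn)/(S_up−S_dn) = (1.0851−26.6876)/(184.6944−85.3512) = -0.2577. V = [p*·1.0851 + (1−p*)·26.6876]/1.03 = 11.2063. B = V − Δ·S = 47.2662.
(0,0): S=106.0000. Δ = (V_up−V_dn)/(S_up−S_dn) = (11.2063−44.1156)/(139.9200−64.6600) = -0.4373. V = [p*·11.2063 + (1−p*)·44.1156]/1.03 = 23.9302. B = V − Δ·S = 70.2813.
Verification: the root portfolio costs Δ(0,0)·S0 + B(0,0) = 23.9302, matching V0.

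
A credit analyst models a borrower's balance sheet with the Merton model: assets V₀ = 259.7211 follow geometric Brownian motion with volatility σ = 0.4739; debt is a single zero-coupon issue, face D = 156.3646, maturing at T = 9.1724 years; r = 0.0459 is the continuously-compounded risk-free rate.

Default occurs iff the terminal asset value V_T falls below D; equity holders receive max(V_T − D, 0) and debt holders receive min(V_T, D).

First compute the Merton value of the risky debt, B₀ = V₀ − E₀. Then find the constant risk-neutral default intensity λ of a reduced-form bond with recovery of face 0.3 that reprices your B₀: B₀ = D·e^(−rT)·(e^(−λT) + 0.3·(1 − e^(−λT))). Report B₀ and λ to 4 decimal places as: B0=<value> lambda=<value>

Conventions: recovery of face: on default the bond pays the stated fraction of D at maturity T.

Equity is a call on the firm's assets struck at D = 156.3646:
d₁ = [ln(V₀/D) + (r + σ²/2)T] / (σ√T)
   = [ln(259.7211/156.3646) + (0.0459 + 0.5·0.4739²)·9.1724] / (0.4739·√9.1724)
   = [0.507418 + 1.450988] / 1.435252 = 1.364503
d₂ = d₁ − σ√T = 1.364503 − 1.435252 = -0.070749
N(d₁) = 0.913795,  N(d₂) = 0.471799,  e^(−rT) = 0.656381
E₀ = V₀·N(d₁) − D·e^(−rT)·N(d₂)
   = 259.7211·0.913795 − 156.3646·0.656381·0.471799 = 188.908954
B₀ = V₀ − E₀ = 259.7211 − 188.908954 = 70.812146
e^(−λT) = (B₀·e^(rT)/D − 0.3)/(1 − 0.3) = (70.8121·1.523504/156.3646 − 0.3)/0.7 = 0.55706033
λ = −ln(0.55706033)/9.1724 = 0.063787

B0=70.8121 lambda=0.0638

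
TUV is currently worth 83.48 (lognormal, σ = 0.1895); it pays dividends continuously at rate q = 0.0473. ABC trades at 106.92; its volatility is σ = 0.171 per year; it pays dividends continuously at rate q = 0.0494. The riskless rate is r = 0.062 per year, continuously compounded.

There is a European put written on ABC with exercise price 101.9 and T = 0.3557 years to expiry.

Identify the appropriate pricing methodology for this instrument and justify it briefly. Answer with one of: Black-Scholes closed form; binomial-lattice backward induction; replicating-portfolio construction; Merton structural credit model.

Key observation: a European claim on ABC (strike 101.9) — a lognormal (GBM) underlying with constant rate and volatility — has an exact closed-form value; no lattice or capital structure is involved.

framework: Black-Scholes closed form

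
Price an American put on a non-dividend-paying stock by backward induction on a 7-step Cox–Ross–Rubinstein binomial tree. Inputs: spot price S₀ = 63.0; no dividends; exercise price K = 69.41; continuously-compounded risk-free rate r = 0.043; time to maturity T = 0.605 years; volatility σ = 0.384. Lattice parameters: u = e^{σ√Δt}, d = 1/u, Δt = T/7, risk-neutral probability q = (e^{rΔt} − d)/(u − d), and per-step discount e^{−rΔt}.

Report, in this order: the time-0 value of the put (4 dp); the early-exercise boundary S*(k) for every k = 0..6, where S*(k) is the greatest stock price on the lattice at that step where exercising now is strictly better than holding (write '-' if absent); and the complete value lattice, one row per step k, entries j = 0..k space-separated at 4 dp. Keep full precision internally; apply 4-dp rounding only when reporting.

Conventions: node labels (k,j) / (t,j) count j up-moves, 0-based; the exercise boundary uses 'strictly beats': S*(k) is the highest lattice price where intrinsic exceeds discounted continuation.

params: Δt=0.08643 u=1.11951 d=0.89325 q=0.48826 e^(-rΔt)=0.99629
t_7 payoffs: 40.8246 33.5838 24.5089 13.1354 0.0000 0.0000 0.0000 0.0000
t_6: node(6,0) S=32.0017 payoff=37.4083 vs cont=37.1509 → 37.4083 [stop]  node(6,1) S=40.1078 payoff=29.3022 vs cont=29.0447 → 29.3022 [stop]  node(6,2) S=50.2672 payoff=19.1428 vs cont=18.8853 → 19.1428 [stop]  node(6,3) S=63.0000 payoff=6.4100 vs cont=6.6969 → 6.6969 [wait]  node(6,4) S=78.9581 payoff=0.0000 vs cont=0.0000 → 0.0000 [wait]  node(6,5) S=98.9584 payoff=0.0000 vs cont=0.0000 → 0.0000 [wait]  node(6,6) S=124.0248 payoff=0.0000 vs cont=0.0000 → 0.0000 [wait]  ⇒ S*(6)=50.2672
t_5: node(5,0) S=35.8262 payoff=33.5838 vs cont=33.3263 → 33.5838 [stop]  node(5,1) S=44.9011 payoff=24.5089 vs cont=24.2515 → 24.5089 [stop]  node(5,2) S=56.2746 payoff=13.1354 vs cont=13.0175 → 13.1354 [stop]  node(5,3) S=70.5291 payoff=0.0000 vs cont=3.4144 → 3.4144 [wait]  node(5,4) S=88.3944 payoff=0.0000 vs cont=0.0000 → 0.0000 [wait]  node(5,5) S=110.7849 payoff=0.0000 vs cont=0.0000 → 0.0000 [wait]  ⇒ S*(5)=56.2746
t_4: node(4,0) S=40.1078 payoff=29.3022 vs cont=29.0447 → 29.3022 [stop]  node(4,1) S=50.2672 payoff=19.1428 vs cont=18.8853 → 19.1428 [stop]  node(4,2) S=63.0000 payoff=6.4100 vs cont=8.3578 → 8.3578 [wait]  node(4,3) S=78.9581 payoff=0.0000 vs cont=1.7408 → 1.7408 [wait]  node(4,4) S=98.9584 payoff=0.0000 vs cont=0.0000 → 0.0000 [wait]  ⇒ S*(4)=50.2672
t_3: node(3,0) S=44.9011 payoff=24.5089 vs cont=24.2515 → 24.5089 [stop]  node(3,1) S=56.2746 payoff=13.1354 vs cont=13.8254 → 13.8254 [wait]  node(3,2) S=70.5291 payoff=0.0000 vs cont=5.1080 → 5.1080 [wait]  node(3,3) S=88.3944 payoff=0.0000 vs cont=0.8875 → 0.8875 [wait]  ⇒ S*(3)=44.9011
t_2: node(2,0) S=50.2672 payoff=19.1428 vs cont=19.2210 → 19.2210 [wait]  node(2,1) S=63.0000 payoff=6.4100 vs cont=9.5335 → 9.5335 [wait]  node(2,2) S=78.9581 payoff=0.0000 vs cont=3.0360 → 3.0360 [wait]  ⇒ S*(2)=-
t_1: node(1,0) S=56.2746 payoff=13.1354 vs cont=14.4372 → 14.4372 [wait]  node(1,1) S=70.5291 payoff=0.0000 vs cont=6.3374 → 6.3374 [wait]  ⇒ S*(1)=-
t_0: node(0,0) S=63.0000 payoff=6.4100 vs cont=10.4435 → 10.4435 [wait]  ⇒ S*(0)=-

price = 10.4435
boundary = - - - 44.9011 50.2672 56.2746 50.2672
tree:
10.4435
14.4372 6.3374
19.2210 9.5335 3.0360
24.5089 13.8254 5.1080 0.8875
29.3022 19.1428 8.3578 1.7408 0.0000
33.5838 24.5089 13.1354 3.4144 0.0000 0.0000
37.4083 29.3022 19.1428 6.6969 0.0000 0.0000 0.0000
40.8246 33.5838 24.5089 13.1354 0.0000 0.0000 0.0000 0.0000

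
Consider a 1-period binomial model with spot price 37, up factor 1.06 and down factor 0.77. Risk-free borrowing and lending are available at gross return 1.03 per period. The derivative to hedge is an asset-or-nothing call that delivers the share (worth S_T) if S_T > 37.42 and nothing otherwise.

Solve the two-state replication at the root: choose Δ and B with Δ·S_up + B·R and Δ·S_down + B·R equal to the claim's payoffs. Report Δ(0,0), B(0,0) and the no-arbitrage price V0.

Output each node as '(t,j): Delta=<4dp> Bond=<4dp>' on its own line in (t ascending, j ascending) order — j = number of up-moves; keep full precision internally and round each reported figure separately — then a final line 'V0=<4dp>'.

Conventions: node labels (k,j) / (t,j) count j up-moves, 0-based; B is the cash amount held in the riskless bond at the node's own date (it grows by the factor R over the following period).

Risk-neutral probability p* = (R−d)/(u−d) = (1.03−0.77)/(1.06−0.77) = 0.8966.
Terminal payoffs: V(1,0)=0.0000, V(1,1)=39.2200
Node (0,0) S=37.0000: V=(p*·39.2200+(1−p*)·0.0000)/1.03=34.1386; Δ=(39.2200−0.0000)/(39.2200−28.4900)=3.6552; B=V−Δ·S=-101.1028
As a check, the time-0 holding Δ(0,0)·S0 + B(0,0) comes to 34.1386 — exactly V0.

(0,0): Delta=3.6552 Bond=-101.1028
V0=34.1386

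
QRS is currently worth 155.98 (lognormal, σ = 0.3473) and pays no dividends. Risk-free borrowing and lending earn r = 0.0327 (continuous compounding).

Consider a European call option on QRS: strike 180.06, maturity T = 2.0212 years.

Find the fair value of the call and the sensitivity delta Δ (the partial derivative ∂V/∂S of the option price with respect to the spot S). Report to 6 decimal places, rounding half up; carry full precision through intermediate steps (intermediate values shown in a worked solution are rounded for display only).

σ√T = 0.3473·√2.0212 = 0.493753
d₁ = (ln(S/K) + (r+σ²/2)T) / (σ√T) = (ln(155.98/180.06) + (0.0327+0.3473²/2)·2.0212) / 0.493753 = (-0.143562 + 0.187989) / 0.493753 = 0.089978
d₂ = d₁ − σ√T = 0.089978 − 0.493753 = -0.403775
e^{−rT} = 0.936044
N(d₁) = 0.535848,  N(d₂) = 0.343189
Call price V = S·N(d₁) − K·e^{−rT}·N(d₂) = 83.581500 − 57.842470 = 25.739029
Δ = N(d₁) = 0.535848

price = 25.739029
Δ = 0.535848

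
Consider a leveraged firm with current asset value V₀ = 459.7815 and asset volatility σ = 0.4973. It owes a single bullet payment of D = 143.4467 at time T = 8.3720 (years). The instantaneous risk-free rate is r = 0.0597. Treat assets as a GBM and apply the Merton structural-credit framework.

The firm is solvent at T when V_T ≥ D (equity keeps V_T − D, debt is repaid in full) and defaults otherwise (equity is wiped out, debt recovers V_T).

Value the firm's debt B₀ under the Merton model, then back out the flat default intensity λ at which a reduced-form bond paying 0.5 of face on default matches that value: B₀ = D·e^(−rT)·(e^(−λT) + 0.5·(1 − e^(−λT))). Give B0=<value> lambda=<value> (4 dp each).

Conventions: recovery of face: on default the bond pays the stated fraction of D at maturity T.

B0=72.1595 lambda=0.0499

With assets at 459.7815 and a single debt payment of 143.4467 at 8.3720 years:
d₁ = [ln(V₀/D) + (r + σ²/2)T] / (σ√T)
   = [ln(459.7815/143.4467) + (0.0597 + 0.5·0.4973²)·8.3720] / (0.4973·√8.3720)
   = [1.164788 + 1.535037] / 1.438908 = 1.876301
d₂ = d₁ − σ√T = 1.876301 − 1.438908 = 0.437393
N(d₁) = 0.969693,  N(d₂) = 0.669087,  e^(−rT) = 0.606647
E₀ = V₀·N(d₁) − D·e^(−rT)·N(d₂)
   = 459.7815·0.969693 − 143.4467·0.606647·0.669087 = 387.621981
B₀ = V₀ − E₀ = 459.7815 − 387.621981 = 72.159519
e^(−λT) = (B₀·e^(rT)/D − 0.5)/(1 − 0.5) = (72.1595·1.648405/143.4467 − 0.5)/0.5 = 0.65842937
λ = −ln(0.65842937)/8.3720 = 0.049916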